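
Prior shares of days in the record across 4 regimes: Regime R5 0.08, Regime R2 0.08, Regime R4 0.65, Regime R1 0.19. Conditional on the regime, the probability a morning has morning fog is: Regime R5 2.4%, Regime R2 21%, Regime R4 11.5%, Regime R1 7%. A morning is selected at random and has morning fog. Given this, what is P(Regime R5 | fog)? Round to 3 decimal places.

Compute prior × likelihood for every hypothesis:
  Regime R5: 0.08 × 0.024 = 0.00192
  Regime R2: 0.08 × 0.21 = 0.0168
  Regime R4: 0.65 × 0.115 = 0.07475
  Regime R1: 0.19 × 0.07 = 0.0133
Normalizing constant = 0.10677.
P(Regime R5 | evidence) = 0.00192 / 0.10677 ≈ 0.018.

0.018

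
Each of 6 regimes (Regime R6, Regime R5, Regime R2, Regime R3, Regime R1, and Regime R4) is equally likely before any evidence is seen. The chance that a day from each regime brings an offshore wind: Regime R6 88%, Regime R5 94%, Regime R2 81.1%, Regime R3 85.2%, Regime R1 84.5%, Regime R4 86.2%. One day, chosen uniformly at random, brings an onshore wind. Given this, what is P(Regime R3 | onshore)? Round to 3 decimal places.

0.183

Taking complements, P(onshore | each) = Regime R6 0.12, Regime R5 0.06, Regime R2 0.189, Regime R3 0.148, Regime R1 0.155, Regime R4 0.138.
Since the prior is uniform, the posterior is proportional to the likelihood:
  Regime R6: 0.12
  Regime R5: 0.06
  Regime R2: 0.189
  Regime R3: 0.148
  Regime R1: 0.155
  Regime R4: 0.138
Sum = 0.81.
P(Regime R3 | evidence) = 0.148 / 0.81 ≈ 0.183.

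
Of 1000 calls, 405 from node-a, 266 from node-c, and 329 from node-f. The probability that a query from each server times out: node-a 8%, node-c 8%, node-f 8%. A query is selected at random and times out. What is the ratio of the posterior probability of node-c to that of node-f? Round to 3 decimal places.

0.809

By Bayes' rule, posterior ∝ prior × likelihood:
  node-a: 0.405 × 0.08 = 0.0324
  node-c: 0.266 × 0.08 = 0.02128
  node-f: 0.329 × 0.08 = 0.02632
Normalizing constant = 0.08.
The ratio is 0.02128 / 0.02632 (the normalizer cancels) = 0.809.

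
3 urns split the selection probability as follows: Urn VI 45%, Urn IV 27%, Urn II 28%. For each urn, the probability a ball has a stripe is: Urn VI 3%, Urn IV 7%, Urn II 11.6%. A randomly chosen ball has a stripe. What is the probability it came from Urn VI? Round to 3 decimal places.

0.208

Prior × likelihood for each hypothesis:
  Urn VI: 0.45 × 0.03 = 0.0135
  Urn IV: 0.27 × 0.07 = 0.0189
  Urn II: 0.28 × 0.116 = 0.03248
Sum = 0.06488.
P(Urn VI | evidence) = 0.0135 / 0.06488 ≈ 0.208.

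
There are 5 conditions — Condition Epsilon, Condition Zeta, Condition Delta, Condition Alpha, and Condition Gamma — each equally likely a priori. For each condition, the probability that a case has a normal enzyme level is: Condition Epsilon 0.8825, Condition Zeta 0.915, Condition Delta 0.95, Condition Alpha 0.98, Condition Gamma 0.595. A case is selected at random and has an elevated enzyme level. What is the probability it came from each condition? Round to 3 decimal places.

Condition Epsilon 0.173, Condition Zeta 0.125, Condition Delta 0.074, Condition Alpha 0.030, Condition Gamma 0.598

Taking complements, P(elevated | each) = Condition Epsilon 0.1175, Condition Zeta 0.085, Condition Delta 0.05, Condition Alpha 0.02, Condition Gamma 0.405.
Since the prior is uniform, the posterior is proportional to the likelihood:
  Condition Epsilon: 0.1175
  Condition Zeta: 0.085
  Condition Delta: 0.05
  Condition Alpha: 0.02
  Condition Gamma: 0.405
Sum = 0.6775.
P(Condition Epsilon | elevated) = 0.1175/0.6775 ≈ 0.173
P(Condition Zeta | elevated) = 0.085/0.6775 ≈ 0.125
P(Condition Delta | elevated) = 0.05/0.6775 ≈ 0.074
P(Condition Alpha | elevated) = 0.02/0.6775 ≈ 0.030
P(Condition Gamma | elevated) = 0.405/0.6775 ≈ 0.598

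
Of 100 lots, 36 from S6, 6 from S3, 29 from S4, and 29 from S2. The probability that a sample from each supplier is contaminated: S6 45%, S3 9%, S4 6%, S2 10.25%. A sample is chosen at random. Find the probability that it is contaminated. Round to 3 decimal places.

0.215

Unnormalized posteriors (prior × likelihood):
  S6: 0.36 × 0.45 = 0.162
  S3: 0.06 × 0.09 = 0.0054
  S4: 0.29 × 0.06 = 0.0174
  S2: 0.29 × 0.1025 = 0.029725
P(contaminated) = 0.162 + 0.0054 + 0.0174 + 0.029725 = 0.214525 → 0.215.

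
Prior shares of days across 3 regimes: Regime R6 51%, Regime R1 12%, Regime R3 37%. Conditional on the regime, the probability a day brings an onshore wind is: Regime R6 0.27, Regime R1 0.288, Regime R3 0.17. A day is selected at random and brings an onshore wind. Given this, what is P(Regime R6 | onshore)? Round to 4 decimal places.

0.5856

Unnormalized posteriors (prior × likelihood):
  Regime R6: 0.51 × 0.27 = 0.1377
  Regime R1: 0.12 × 0.288 = 0.03456
  Regime R3: 0.37 × 0.17 = 0.0629
Sum = 0.23516.
P(Regime R6 | evidence) = 0.1377 / 0.23516 ≈ 0.5856.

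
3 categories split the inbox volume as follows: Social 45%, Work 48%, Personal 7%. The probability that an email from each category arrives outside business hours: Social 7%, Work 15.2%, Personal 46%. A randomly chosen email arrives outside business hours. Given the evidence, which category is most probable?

By Bayes' rule, posterior ∝ prior × likelihood:
  Social: 0.45 × 0.07 = 0.0315
  Work: 0.48 × 0.152 = 0.07296
  Personal: 0.07 × 0.46 = 0.0322
Total = 0.13666.
Largest term belongs to Work, so Work is most probable.

Work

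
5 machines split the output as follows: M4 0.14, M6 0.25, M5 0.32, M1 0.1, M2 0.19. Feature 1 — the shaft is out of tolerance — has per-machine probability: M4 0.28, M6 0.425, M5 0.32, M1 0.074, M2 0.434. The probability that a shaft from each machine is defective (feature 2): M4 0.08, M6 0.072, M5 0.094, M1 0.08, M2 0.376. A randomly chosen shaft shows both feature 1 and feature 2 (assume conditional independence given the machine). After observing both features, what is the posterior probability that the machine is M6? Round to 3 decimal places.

0.147

Prior × likelihood for each hypothesis:
  M4: 0.14 × 0.28 × 0.08 = 0.003136
  M6: 0.25 × 0.425 × 0.072 = 0.00765
  M5: 0.32 × 0.32 × 0.094 = 0.0096256
  M1: 0.1 × 0.074 × 0.08 = 0.000592
  M2: 0.19 × 0.434 × 0.376 = 0.03100496
Total = 0.05200856.
P(M6 | evidence) = 0.00765 / 0.05200856 ≈ 0.147.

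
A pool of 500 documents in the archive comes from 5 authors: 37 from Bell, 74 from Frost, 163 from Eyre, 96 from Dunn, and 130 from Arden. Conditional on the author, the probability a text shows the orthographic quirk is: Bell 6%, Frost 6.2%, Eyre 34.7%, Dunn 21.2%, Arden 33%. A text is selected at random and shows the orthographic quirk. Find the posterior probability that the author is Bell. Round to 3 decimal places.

0.018

Compute prior × likelihood for every hypothesis:
  Bell: 0.074 × 0.06 = 0.00444
  Frost: 0.148 × 0.062 = 0.009176
  Eyre: 0.326 × 0.347 = 0.113122
  Dunn: 0.192 × 0.212 = 0.040704
  Arden: 0.26 × 0.33 = 0.0858
Total = 0.253242.
P(Bell | evidence) = 0.00444 / 0.253242 ≈ 0.018.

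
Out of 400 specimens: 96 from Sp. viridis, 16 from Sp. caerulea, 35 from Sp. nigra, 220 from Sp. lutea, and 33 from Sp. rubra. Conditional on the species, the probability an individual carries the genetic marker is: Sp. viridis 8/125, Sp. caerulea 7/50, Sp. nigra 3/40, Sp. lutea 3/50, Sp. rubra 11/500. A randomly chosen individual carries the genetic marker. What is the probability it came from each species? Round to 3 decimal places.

Unnormalized posteriors (prior × likelihood):
  Sp. viridis: 0.24 × 0.064 = 0.01536
  Sp. caerulea: 0.04 × 0.14 = 0.0056
  Sp. nigra: 0.0875 × 0.075 = 0.0065625
  Sp. lutea: 0.55 × 0.06 = 0.033
  Sp. rubra: 0.0825 × 0.022 = 0.001815
Normalizing constant = 0.0623375.
P(Sp. viridis | marker) = 0.01536/0.0623375 ≈ 0.246
P(Sp. caerulea | marker) = 0.0056/0.0623375 ≈ 0.090
P(Sp. nigra | marker) = 0.0065625/0.0623375 ≈ 0.105
P(Sp. lutea | marker) = 0.033/0.0623375 ≈ 0.529
P(Sp. rubra | marker) = 0.001815/0.0623375 ≈ 0.029

Sp. viridis 0.246, Sp. caerulea 0.090, Sp. nigra 0.105, Sp. lutea 0.529, Sp. rubra 0.029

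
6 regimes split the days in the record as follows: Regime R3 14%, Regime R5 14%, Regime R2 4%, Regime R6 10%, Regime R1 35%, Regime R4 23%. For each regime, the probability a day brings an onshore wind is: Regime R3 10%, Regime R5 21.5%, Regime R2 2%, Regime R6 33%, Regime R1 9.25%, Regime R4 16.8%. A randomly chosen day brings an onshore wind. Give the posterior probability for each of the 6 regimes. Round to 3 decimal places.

Regime R3 0.094, Regime R5 0.202, Regime R2 0.005, Regime R6 0.222, Regime R1 0.217, Regime R4 0.259

Compute prior × likelihood for every hypothesis:
  Regime R3: 0.14 × 0.1 = 0.014
  Regime R5: 0.14 × 0.215 = 0.0301
  Regime R2: 0.04 × 0.02 = 0.0008
  Regime R6: 0.1 × 0.33 = 0.033
  Regime R1: 0.35 × 0.0925 = 0.032375
  Regime R4: 0.23 × 0.168 = 0.03864
Normalizing constant = 0.148915.
P(Regime R3 | onshore) = 0.014/0.148915 ≈ 0.094
P(Regime R5 | onshore) = 0.0301/0.148915 ≈ 0.202
P(Regime R2 | onshore) = 0.0008/0.148915 ≈ 0.005
P(Regime R6 | onshore) = 0.033/0.148915 ≈ 0.222
P(Regime R1 | onshore) = 0.032375/0.148915 ≈ 0.217
P(Regime R4 | onshore) = 0.03864/0.148915 ≈ 0.259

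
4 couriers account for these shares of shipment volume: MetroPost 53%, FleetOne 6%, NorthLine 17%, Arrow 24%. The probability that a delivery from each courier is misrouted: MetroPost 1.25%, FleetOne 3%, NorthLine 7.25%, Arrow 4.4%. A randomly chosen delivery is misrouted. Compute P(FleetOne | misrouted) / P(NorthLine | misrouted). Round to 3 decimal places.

0.146

Prior × likelihood for each hypothesis:
  MetroPost: 0.53 × 0.0125 = 0.006625
  FleetOne: 0.06 × 0.03 = 0.0018
  NorthLine: 0.17 × 0.0725 = 0.012325
  Arrow: 0.24 × 0.044 = 0.01056
Sum = 0.03131.
The ratio is 0.0018 / 0.012325 (the normalizer cancels) = 0.146.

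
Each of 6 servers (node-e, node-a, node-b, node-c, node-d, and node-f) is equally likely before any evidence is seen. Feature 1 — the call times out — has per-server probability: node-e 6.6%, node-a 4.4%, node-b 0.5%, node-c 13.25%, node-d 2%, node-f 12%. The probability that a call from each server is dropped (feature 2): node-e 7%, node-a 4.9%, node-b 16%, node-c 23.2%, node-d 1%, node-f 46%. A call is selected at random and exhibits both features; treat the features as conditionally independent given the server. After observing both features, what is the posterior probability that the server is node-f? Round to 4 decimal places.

0.5890

With a uniform prior (1/6 each), posterior ∝ likelihood:
  node-e: 0.066 × 0.07 = 0.00462
  node-a: 0.044 × 0.049 = 0.002156
  node-b: 0.005 × 0.16 = 0.0008
  node-c: 0.1325 × 0.232 = 0.03074
  node-d: 0.02 × 0.01 = 0.0002
  node-f: 0.12 × 0.46 = 0.0552
Total = 0.093716.
P(node-f | evidence) = 0.0552 / 0.093716 ≈ 0.5890.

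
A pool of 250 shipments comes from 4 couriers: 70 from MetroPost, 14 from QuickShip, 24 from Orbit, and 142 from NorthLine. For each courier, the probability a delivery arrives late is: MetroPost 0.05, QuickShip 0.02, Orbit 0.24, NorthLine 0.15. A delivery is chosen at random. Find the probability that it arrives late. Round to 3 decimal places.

Unnormalized posteriors (prior × likelihood):
  MetroPost: 0.28 × 0.05 = 0.014
  QuickShip: 0.056 × 0.02 = 0.00112
  Orbit: 0.096 × 0.24 = 0.02304
  NorthLine: 0.568 × 0.15 = 0.0852
P(late) = 0.014 + 0.00112 + 0.02304 + 0.0852 = 0.12336 → 0.123.

0.123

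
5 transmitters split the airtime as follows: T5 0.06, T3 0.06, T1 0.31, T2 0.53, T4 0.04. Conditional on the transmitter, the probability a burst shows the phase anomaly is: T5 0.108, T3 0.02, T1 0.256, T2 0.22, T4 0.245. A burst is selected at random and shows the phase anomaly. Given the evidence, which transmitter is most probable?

By Bayes' rule, posterior ∝ prior × likelihood:
  T5: 0.06 × 0.108 = 0.00648
  T3: 0.06 × 0.02 = 0.0012
  T1: 0.31 × 0.256 = 0.07936
  T2: 0.53 × 0.22 = 0.1166
  T4: 0.04 × 0.245 = 0.0098
Total = 0.21344.
Largest term belongs to T2, so T2 is most probable.

T2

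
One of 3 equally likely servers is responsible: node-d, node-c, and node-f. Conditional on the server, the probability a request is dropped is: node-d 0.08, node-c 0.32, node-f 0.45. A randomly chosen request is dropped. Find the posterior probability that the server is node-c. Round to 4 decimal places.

0.3765

With a uniform prior (1/3 each), posterior ∝ likelihood:
  node-d: 0.08
  node-c: 0.32
  node-f: 0.45
Total = 0.85.
P(node-c | evidence) = 0.32 / 0.85 ≈ 0.3765.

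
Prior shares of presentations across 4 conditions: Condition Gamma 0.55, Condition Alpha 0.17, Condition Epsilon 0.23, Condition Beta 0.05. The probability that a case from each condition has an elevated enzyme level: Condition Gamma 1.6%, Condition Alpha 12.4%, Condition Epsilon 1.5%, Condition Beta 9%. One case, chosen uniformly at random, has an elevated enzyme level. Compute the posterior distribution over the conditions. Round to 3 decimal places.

By Bayes' rule, posterior ∝ prior × likelihood:
  Condition Gamma: 0.55 × 0.016 = 0.0088
  Condition Alpha: 0.17 × 0.124 = 0.02108
  Condition Epsilon: 0.23 × 0.015 = 0.00345
  Condition Beta: 0.05 × 0.09 = 0.0045
Sum = 0.03783.
P(Condition Gamma | elevated) = 0.0088/0.03783 ≈ 0.233
P(Condition Alpha | elevated) = 0.02108/0.03783 ≈ 0.557
P(Condition Epsilon | elevated) = 0.00345/0.03783 ≈ 0.091
P(Condition Beta | elevated) = 0.0045/0.03783 ≈ 0.119

Condition Gamma 0.233, Condition Alpha 0.557, Condition Epsilon 0.091, Condition Beta 0.119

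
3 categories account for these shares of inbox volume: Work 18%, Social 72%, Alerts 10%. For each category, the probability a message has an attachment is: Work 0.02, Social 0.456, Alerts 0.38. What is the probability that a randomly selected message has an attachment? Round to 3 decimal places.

Prior × likelihood for each hypothesis:
  Work: 0.18 × 0.02 = 0.0036
  Social: 0.72 × 0.456 = 0.32832
  Alerts: 0.1 × 0.38 = 0.038
P(attachment) = 0.0036 + 0.32832 + 0.038 = 0.36992 → 0.370.

0.370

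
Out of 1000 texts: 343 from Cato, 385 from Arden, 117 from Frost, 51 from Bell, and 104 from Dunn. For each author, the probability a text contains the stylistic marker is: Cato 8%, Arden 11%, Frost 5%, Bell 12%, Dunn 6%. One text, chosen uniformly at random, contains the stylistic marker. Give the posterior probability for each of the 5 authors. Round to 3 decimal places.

Cato 0.312, Arden 0.481, Frost 0.066, Bell 0.070, Dunn 0.071

Prior × likelihood for each hypothesis:
  Cato: 0.343 × 0.08 = 0.02744
  Arden: 0.385 × 0.11 = 0.04235
  Frost: 0.117 × 0.05 = 0.00585
  Bell: 0.051 × 0.12 = 0.00612
  Dunn: 0.104 × 0.06 = 0.00624
Total = 0.088.
P(Cato | marker) = 0.02744/0.088 ≈ 0.312
P(Arden | marker) = 0.04235/0.088 ≈ 0.481
P(Frost | marker) = 0.00585/0.088 ≈ 0.066
P(Bell | marker) = 0.00612/0.088 ≈ 0.070
P(Dunn | marker) = 0.00624/0.088 ≈ 0.071
(Check: 0.312+0.481+0.066+0.070+0.071 = 1.000.)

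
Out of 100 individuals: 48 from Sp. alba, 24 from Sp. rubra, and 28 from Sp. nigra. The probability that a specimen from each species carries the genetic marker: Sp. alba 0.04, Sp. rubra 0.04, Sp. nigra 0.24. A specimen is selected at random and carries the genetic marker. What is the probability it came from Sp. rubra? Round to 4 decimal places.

Prior × likelihood for each hypothesis:
  Sp. alba: 0.48 × 0.04 = 0.0192
  Sp. rubra: 0.24 × 0.04 = 0.0096
  Sp. nigra: 0.28 × 0.24 = 0.0672
Sum = 0.096.
P(Sp. rubra | evidence) = 0.0096 / 0.096 ≈ 0.1000.

0.1000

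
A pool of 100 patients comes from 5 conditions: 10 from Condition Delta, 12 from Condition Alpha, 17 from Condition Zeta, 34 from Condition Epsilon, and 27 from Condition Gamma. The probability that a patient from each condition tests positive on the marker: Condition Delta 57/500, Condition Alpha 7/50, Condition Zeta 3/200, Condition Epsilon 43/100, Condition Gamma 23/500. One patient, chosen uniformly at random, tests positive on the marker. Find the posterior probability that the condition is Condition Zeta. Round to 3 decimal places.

0.013

Compute prior × likelihood for every hypothesis:
  Condition Delta: 0.1 × 0.114 = 0.0114
  Condition Alpha: 0.12 × 0.14 = 0.0168
  Condition Zeta: 0.17 × 0.015 = 0.00255
  Condition Epsilon: 0.34 × 0.43 = 0.1462
  Condition Gamma: 0.27 × 0.046 = 0.01242
Normalizing constant = 0.18937.
P(Condition Zeta | evidence) = 0.00255 / 0.18937 ≈ 0.013.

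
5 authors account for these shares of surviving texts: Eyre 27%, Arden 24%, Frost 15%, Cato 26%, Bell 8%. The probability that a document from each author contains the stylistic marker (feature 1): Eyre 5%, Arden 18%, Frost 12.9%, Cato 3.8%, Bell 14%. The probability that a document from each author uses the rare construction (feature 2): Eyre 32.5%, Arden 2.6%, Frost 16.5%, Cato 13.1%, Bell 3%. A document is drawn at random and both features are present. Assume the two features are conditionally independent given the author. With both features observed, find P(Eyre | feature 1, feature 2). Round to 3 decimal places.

Unnormalized posteriors (prior × likelihood):
  Eyre: 0.27 × 0.05 × 0.325 = 0.0043875
  Arden: 0.24 × 0.18 × 0.026 = 0.0011232
  Frost: 0.15 × 0.129 × 0.165 = 0.00319275
  Cato: 0.26 × 0.038 × 0.131 = 0.00129428
  Bell: 0.08 × 0.14 × 0.03 = 0.000336
Total = 0.01033373.
P(Eyre | evidence) = 0.0043875 / 0.01033373 ≈ 0.425.

0.425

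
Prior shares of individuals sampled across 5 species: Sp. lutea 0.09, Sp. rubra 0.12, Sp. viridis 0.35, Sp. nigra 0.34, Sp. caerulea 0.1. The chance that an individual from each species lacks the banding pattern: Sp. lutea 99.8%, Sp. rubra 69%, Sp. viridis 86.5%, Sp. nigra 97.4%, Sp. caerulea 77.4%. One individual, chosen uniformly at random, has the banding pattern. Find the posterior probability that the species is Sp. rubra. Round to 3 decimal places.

Taking complements, P(banded | each) = Sp. lutea 0.002, Sp. rubra 0.31, Sp. viridis 0.135, Sp. nigra 0.026, Sp. caerulea 0.226.
By Bayes' rule, posterior ∝ prior × likelihood:
  Sp. lutea: 0.09 × 0.002 = 0.00018
  Sp. rubra: 0.12 × 0.31 = 0.0372
  Sp. viridis: 0.35 × 0.135 = 0.04725
  Sp. nigra: 0.34 × 0.026 = 0.00884
  Sp. caerulea: 0.1 × 0.226 = 0.0226
Total = 0.11607.
P(Sp. rubra | evidence) = 0.0372 / 0.11607 ≈ 0.320.

0.320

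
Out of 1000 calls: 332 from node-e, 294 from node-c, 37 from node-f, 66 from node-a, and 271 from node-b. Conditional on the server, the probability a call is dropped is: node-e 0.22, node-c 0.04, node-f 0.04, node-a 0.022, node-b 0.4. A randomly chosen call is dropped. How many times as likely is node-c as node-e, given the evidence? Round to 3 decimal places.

0.161

By Bayes' rule, posterior ∝ prior × likelihood:
  node-e: 0.332 × 0.22 = 0.07304
  node-c: 0.294 × 0.04 = 0.01176
  node-f: 0.037 × 0.04 = 0.00148
  node-a: 0.066 × 0.022 = 0.001452
  node-b: 0.271 × 0.4 = 0.1084
Sum = 0.196132.
The ratio is 0.01176 / 0.07304 (the normalizer cancels) = 0.161.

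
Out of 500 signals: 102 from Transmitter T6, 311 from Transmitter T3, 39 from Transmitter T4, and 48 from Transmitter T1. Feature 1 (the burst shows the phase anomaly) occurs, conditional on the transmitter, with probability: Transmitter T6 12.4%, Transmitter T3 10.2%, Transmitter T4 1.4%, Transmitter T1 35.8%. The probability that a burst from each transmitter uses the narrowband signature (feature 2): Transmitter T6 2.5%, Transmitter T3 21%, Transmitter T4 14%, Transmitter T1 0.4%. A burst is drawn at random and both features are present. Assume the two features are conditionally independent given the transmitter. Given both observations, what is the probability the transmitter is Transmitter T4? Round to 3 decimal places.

0.011

Prior × likelihood for each hypothesis:
  Transmitter T6: 0.204 × 0.124 × 0.025 = 0.0006324
  Transmitter T3: 0.622 × 0.102 × 0.21 = 0.01332324
  Transmitter T4: 0.078 × 0.014 × 0.14 = 0.00015288
  Transmitter T1: 0.096 × 0.358 × 0.004 = 0.000137472
Normalizing constant = 0.014245992.
P(Transmitter T4 | evidence) = 0.00015288 / 0.014245992 ≈ 0.011.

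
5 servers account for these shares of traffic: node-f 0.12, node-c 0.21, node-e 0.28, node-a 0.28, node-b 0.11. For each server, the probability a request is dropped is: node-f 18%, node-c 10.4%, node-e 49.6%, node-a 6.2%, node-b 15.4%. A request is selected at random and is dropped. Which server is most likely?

Unnormalized posteriors (prior × likelihood):
  node-f: 0.12 × 0.18 = 0.0216
  node-c: 0.21 × 0.104 = 0.02184
  node-e: 0.28 × 0.496 = 0.13888
  node-a: 0.28 × 0.062 = 0.01736
  node-b: 0.11 × 0.154 = 0.01694
Total = 0.21662.
Largest term belongs to node-e, so node-e is most probable.

node-e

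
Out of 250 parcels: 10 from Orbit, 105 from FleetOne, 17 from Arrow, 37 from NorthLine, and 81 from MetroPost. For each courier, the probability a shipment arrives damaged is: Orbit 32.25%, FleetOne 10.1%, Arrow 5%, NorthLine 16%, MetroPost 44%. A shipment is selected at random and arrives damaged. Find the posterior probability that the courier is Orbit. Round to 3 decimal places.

0.057

By Bayes' rule, posterior ∝ prior × likelihood:
  Orbit: 0.04 × 0.3225 = 0.0129
  FleetOne: 0.42 × 0.101 = 0.04242
  Arrow: 0.068 × 0.05 = 0.0034
  NorthLine: 0.148 × 0.16 = 0.02368
  MetroPost: 0.324 × 0.44 = 0.14256
Sum = 0.22496.
P(Orbit | evidence) = 0.0129 / 0.22496 ≈ 0.057.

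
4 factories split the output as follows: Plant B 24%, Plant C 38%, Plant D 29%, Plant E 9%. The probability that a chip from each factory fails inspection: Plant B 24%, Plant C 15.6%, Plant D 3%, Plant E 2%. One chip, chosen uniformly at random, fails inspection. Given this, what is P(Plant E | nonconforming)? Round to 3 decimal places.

0.014

By Bayes' rule, posterior ∝ prior × likelihood:
  Plant B: 0.24 × 0.24 = 0.0576
  Plant C: 0.38 × 0.156 = 0.05928
  Plant D: 0.29 × 0.03 = 0.0087
  Plant E: 0.09 × 0.02 = 0.0018
Sum = 0.12738.
P(Plant E | evidence) = 0.0018 / 0.12738 ≈ 0.014.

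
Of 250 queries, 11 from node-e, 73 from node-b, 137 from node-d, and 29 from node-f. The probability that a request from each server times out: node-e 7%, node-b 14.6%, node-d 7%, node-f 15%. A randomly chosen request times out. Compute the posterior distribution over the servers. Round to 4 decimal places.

node-e 0.0304, node-b 0.4201, node-d 0.3780, node-f 0.1715

Compute prior × likelihood for every hypothesis:
  node-e: 0.044 × 0.07 = 0.00308
  node-b: 0.292 × 0.146 = 0.042632
  node-d: 0.548 × 0.07 = 0.03836
  node-f: 0.116 × 0.15 = 0.0174
Sum = 0.101472.
P(node-e | timeout) = 0.00308/0.101472 ≈ 0.0304
P(node-b | timeout) = 0.042632/0.101472 ≈ 0.4201
P(node-d | timeout) = 0.03836/0.101472 ≈ 0.3780
P(node-f | timeout) = 0.0174/0.101472 ≈ 0.1715
(Check: 0.0304+0.4201+0.3780+0.1715 = 1.0000.)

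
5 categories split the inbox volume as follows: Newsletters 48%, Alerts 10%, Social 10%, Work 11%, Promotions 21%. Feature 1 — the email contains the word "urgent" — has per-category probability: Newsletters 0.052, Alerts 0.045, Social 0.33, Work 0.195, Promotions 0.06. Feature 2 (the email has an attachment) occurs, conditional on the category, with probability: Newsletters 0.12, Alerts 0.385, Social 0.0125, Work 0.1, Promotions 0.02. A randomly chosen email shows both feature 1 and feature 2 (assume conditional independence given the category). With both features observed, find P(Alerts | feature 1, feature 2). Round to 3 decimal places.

0.230

Unnormalized posteriors (prior × likelihood):
  Newsletters: 0.48 × 0.052 × 0.12 = 0.0029952
  Alerts: 0.1 × 0.045 × 0.385 = 0.0017325
  Social: 0.1 × 0.33 × 0.0125 = 0.0004125
  Work: 0.11 × 0.195 × 0.1 = 0.002145
  Promotions: 0.21 × 0.06 × 0.02 = 0.000252
Sum = 0.0075372.
P(Alerts | evidence) = 0.0017325 / 0.0075372 ≈ 0.230.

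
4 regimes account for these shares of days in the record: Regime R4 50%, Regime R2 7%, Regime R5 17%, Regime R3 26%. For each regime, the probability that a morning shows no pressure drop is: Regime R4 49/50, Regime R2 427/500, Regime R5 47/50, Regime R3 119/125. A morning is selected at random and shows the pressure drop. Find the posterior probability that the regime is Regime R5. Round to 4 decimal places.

0.2378

Taking complements, P(drop | each) = Regime R4 0.02, Regime R2 0.146, Regime R5 0.06, Regime R3 0.048.
Unnormalized posteriors (prior × likelihood):
  Regime R4: 0.5 × 0.02 = 0.01
  Regime R2: 0.07 × 0.146 = 0.01022
  Regime R5: 0.17 × 0.06 = 0.0102
  Regime R3: 0.26 × 0.048 = 0.01248
Sum = 0.0429.
P(Regime R5 | evidence) = 0.0102 / 0.0429 ≈ 0.2378.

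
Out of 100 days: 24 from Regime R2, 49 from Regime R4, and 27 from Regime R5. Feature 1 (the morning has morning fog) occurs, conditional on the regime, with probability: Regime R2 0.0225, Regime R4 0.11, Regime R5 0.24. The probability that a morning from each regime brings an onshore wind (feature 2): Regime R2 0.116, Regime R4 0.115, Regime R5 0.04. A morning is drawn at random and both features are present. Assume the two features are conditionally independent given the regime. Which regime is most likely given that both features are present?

Unnormalized posteriors (prior × likelihood):
  Regime R2: 0.24 × 0.0225 × 0.116 = 0.0006264
  Regime R4: 0.49 × 0.11 × 0.115 = 0.0061985
  Regime R5: 0.27 × 0.24 × 0.04 = 0.002592
Total = 0.0094169.
Largest term belongs to Regime R4, so Regime R4 is most probable.

Regime R4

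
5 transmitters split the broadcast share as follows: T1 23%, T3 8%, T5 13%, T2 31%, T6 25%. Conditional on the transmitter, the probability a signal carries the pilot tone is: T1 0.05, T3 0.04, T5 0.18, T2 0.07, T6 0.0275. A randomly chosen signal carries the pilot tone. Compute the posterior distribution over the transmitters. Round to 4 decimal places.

Prior × likelihood for each hypothesis:
  T1: 0.23 × 0.05 = 0.0115
  T3: 0.08 × 0.04 = 0.0032
  T5: 0.13 × 0.18 = 0.0234
  T2: 0.31 × 0.07 = 0.0217
  T6: 0.25 × 0.0275 = 0.006875
Total = 0.066675.
P(T1 | pilot) = 0.0115/0.066675 ≈ 0.1725
P(T3 | pilot) = 0.0032/0.066675 ≈ 0.0480
P(T5 | pilot) = 0.0234/0.066675 ≈ 0.3510
P(T2 | pilot) = 0.0217/0.066675 ≈ 0.3255
P(T6 | pilot) = 0.006875/0.066675 ≈ 0.1031
(Check: 0.1725+0.0480+0.3510+0.3255+0.1031 = 1.0001.)

T1 0.1725, T3 0.0480, T5 0.3510, T2 0.3255, T6 0.1031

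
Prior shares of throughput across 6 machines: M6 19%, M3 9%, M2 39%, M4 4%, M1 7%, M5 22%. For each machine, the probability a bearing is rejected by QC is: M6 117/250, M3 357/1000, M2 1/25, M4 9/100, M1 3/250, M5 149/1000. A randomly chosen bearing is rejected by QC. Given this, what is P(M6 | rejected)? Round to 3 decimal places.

Prior × likelihood for each hypothesis:
  M6: 0.19 × 0.468 = 0.08892
  M3: 0.09 × 0.357 = 0.03213
  M2: 0.39 × 0.04 = 0.0156
  M4: 0.04 × 0.09 = 0.0036
  M1: 0.07 × 0.012 = 0.00084
  M5: 0.22 × 0.149 = 0.03278
Sum = 0.17387.
P(M6 | evidence) = 0.08892 / 0.17387 ≈ 0.511.

0.511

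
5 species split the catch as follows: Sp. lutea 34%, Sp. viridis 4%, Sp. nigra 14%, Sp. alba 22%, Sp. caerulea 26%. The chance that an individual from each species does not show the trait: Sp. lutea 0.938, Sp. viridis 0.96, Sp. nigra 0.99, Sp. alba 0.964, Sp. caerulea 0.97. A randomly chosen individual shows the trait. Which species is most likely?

Taking complements, P(trait | each) = Sp. lutea 0.062, Sp. viridis 0.04, Sp. nigra 0.01, Sp. alba 0.036, Sp. caerulea 0.03.
Compute prior × likelihood for every hypothesis:
  Sp. lutea: 0.34 × 0.062 = 0.02108
  Sp. viridis: 0.04 × 0.04 = 0.0016
  Sp. nigra: 0.14 × 0.01 = 0.0014
  Sp. alba: 0.22 × 0.036 = 0.00792
  Sp. caerulea: 0.26 × 0.03 = 0.0078
Sum = 0.0398.
Largest term belongs to Sp. lutea, so Sp. lutea is most probable.

Sp. lutea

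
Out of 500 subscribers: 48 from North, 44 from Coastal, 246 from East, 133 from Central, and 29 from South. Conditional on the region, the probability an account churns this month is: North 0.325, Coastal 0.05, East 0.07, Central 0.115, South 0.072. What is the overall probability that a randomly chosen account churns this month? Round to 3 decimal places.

Compute prior × likelihood for every hypothesis:
  North: 0.096 × 0.325 = 0.0312
  Coastal: 0.088 × 0.05 = 0.0044
  East: 0.492 × 0.07 = 0.03444
  Central: 0.266 × 0.115 = 0.03059
  South: 0.058 × 0.072 = 0.004176
P(churn) = 0.0312 + 0.0044 + 0.03444 + 0.03059 + 0.004176 = 0.104806 → 0.105.

0.105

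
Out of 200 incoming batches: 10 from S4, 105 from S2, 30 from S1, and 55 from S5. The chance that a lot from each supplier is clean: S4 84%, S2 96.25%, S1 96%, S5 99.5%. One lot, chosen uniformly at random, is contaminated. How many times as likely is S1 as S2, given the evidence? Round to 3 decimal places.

Taking complements, P(contaminated | each) = S4 0.16, S2 0.0375, S1 0.04, S5 0.005.
By Bayes' rule, posterior ∝ prior × likelihood:
  S4: 0.05 × 0.16 = 0.008
  S2: 0.525 × 0.0375 = 0.0196875
  S1: 0.15 × 0.04 = 0.006
  S5: 0.275 × 0.005 = 0.001375
Total = 0.0350625.
The ratio is 0.006 / 0.0196875 (the normalizer cancels) = 0.305.

0.305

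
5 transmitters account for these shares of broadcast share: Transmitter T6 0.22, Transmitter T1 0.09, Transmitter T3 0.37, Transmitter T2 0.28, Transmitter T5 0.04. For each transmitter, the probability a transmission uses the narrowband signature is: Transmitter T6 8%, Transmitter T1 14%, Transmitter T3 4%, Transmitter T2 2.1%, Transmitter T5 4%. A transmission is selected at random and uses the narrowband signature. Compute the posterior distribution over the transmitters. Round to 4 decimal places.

Compute prior × likelihood for every hypothesis:
  Transmitter T6: 0.22 × 0.08 = 0.0176
  Transmitter T1: 0.09 × 0.14 = 0.0126
  Transmitter T3: 0.37 × 0.04 = 0.0148
  Transmitter T2: 0.28 × 0.021 = 0.00588
  Transmitter T5: 0.04 × 0.04 = 0.0016
Total = 0.05248.
P(Transmitter T6 | narrowband) = 0.0176/0.05248 ≈ 0.3354
P(Transmitter T1 | narrowband) = 0.0126/0.05248 ≈ 0.2401
P(Transmitter T3 | narrowband) = 0.0148/0.05248 ≈ 0.2820
P(Transmitter T2 | narrowband) = 0.00588/0.05248 ≈ 0.1120
P(Transmitter T5 | narrowband) = 0.0016/0.05248 ≈ 0.0305
(Check: 0.3354+0.2401+0.2820+0.1120+0.0305 = 1.0000.)

Transmitter T6 0.3354, Transmitter T1 0.2401, Transmitter T3 0.2820, Transmitter T2 0.1120, Transmitter T5 0.0305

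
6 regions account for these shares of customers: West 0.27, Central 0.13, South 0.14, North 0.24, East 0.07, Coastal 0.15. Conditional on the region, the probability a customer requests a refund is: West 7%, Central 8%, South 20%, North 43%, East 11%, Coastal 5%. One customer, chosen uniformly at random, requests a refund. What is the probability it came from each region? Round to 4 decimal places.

West 0.1076, Central 0.0592, South 0.1594, North 0.5874, East 0.0438, Coastal 0.0427

By Bayes' rule, posterior ∝ prior × likelihood:
  West: 0.27 × 0.07 = 0.0189
  Central: 0.13 × 0.08 = 0.0104
  South: 0.14 × 0.2 = 0.028
  North: 0.24 × 0.43 = 0.1032
  East: 0.07 × 0.11 = 0.0077
  Coastal: 0.15 × 0.05 = 0.0075
Normalizing constant = 0.1757.
P(West | refund) = 0.0189/0.1757 ≈ 0.1076
P(Central | refund) = 0.0104/0.1757 ≈ 0.0592
P(South | refund) = 0.028/0.1757 ≈ 0.1594
P(North | refund) = 0.1032/0.1757 ≈ 0.5874
P(East | refund) = 0.0077/0.1757 ≈ 0.0438
P(Coastal | refund) = 0.0075/0.1757 ≈ 0.0427
(Check: 0.1076+0.0592+0.1594+0.5874+0.0438+0.0427 = 1.0001.)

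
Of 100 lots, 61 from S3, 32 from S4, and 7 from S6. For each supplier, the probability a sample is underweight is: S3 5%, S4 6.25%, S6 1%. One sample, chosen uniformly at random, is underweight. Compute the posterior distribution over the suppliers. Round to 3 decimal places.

S3 0.596, S4 0.391, S6 0.014

Unnormalized posteriors (prior × likelihood):
  S3: 0.61 × 0.05 = 0.0305
  S4: 0.32 × 0.0625 = 0.02
  S6: 0.07 × 0.01 = 0.0007
Sum = 0.0512.
P(S3 | underweight) = 0.0305/0.0512 ≈ 0.596
P(S4 | underweight) = 0.02/0.0512 ≈ 0.391
P(S6 | underweight) = 0.0007/0.0512 ≈ 0.014
(Check: 0.596+0.391+0.014 = 1.001.)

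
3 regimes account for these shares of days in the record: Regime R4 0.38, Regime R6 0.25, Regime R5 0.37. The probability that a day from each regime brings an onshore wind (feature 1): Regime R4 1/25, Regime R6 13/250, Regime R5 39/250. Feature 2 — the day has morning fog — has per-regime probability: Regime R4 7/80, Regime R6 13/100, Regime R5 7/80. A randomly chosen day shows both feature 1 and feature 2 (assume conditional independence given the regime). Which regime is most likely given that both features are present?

Unnormalized posteriors (prior × likelihood):
  Regime R4: 0.38 × 0.04 × 0.0875 = 0.00133
  Regime R6: 0.25 × 0.052 × 0.13 = 0.00169
  Regime R5: 0.37 × 0.156 × 0.0875 = 0.0050505
Total = 0.0080705.
Largest term belongs to Regime R5, so Regime R5 is most probable.

Regime R5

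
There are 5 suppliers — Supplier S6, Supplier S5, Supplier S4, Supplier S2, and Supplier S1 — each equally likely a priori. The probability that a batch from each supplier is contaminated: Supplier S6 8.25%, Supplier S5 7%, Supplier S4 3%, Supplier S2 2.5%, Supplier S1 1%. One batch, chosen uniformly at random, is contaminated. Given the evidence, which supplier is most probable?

Supplier S6

Since the prior is uniform, the posterior is proportional to the likelihood:
  Supplier S6: 0.0825
  Supplier S5: 0.07
  Supplier S4: 0.03
  Supplier S2: 0.025
  Supplier S1: 0.01
Total = 0.2175.
Largest term belongs to Supplier S6, so Supplier S6 is most probable.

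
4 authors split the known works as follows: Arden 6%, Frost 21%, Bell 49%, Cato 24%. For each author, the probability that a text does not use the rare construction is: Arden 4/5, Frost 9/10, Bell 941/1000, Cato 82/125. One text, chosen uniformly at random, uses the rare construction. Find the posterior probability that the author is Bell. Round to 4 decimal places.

Taking complements, P(rare-form | each) = Arden 0.2, Frost 0.1, Bell 0.059, Cato 0.344.
By Bayes' rule, posterior ∝ prior × likelihood:
  Arden: 0.06 × 0.2 = 0.012
  Frost: 0.21 × 0.1 = 0.021
  Bell: 0.49 × 0.059 = 0.02891
  Cato: 0.24 × 0.344 = 0.08256
Total = 0.14447.
P(Bell | evidence) = 0.02891 / 0.14447 ≈ 0.2001.

0.2001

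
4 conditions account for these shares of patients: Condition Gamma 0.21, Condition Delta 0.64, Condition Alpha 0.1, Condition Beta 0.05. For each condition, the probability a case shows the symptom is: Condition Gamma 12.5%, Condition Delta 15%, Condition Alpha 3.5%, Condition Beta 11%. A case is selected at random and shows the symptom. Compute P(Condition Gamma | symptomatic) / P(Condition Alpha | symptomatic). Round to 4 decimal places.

7.5000

Prior × likelihood for each hypothesis:
  Condition Gamma: 0.21 × 0.125 = 0.02625
  Condition Delta: 0.64 × 0.15 = 0.096
  Condition Alpha: 0.1 × 0.035 = 0.0035
  Condition Beta: 0.05 × 0.11 = 0.0055
Normalizing constant = 0.13125.
The ratio is 0.02625 / 0.0035 (the normalizer cancels) = 7.5000.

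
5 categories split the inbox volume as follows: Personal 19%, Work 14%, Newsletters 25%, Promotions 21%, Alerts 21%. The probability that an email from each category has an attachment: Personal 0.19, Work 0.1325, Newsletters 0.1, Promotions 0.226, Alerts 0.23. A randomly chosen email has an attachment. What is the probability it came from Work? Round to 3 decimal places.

Prior × likelihood for each hypothesis:
  Personal: 0.19 × 0.19 = 0.0361
  Work: 0.14 × 0.1325 = 0.01855
  Newsletters: 0.25 × 0.1 = 0.025
  Promotions: 0.21 × 0.226 = 0.04746
  Alerts: 0.21 × 0.23 = 0.0483
Sum = 0.17541.
P(Work | evidence) = 0.01855 / 0.17541 ≈ 0.106.

0.106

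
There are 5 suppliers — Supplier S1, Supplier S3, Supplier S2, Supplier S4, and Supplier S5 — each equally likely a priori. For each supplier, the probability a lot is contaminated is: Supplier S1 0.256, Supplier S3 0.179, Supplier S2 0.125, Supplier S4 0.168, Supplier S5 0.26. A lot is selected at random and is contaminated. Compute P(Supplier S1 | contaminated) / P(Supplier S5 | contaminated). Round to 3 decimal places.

0.985

With a uniform prior (1/5 each), posterior ∝ likelihood:
  Supplier S1: 0.256
  Supplier S3: 0.179
  Supplier S2: 0.125
  Supplier S4: 0.168
  Supplier S5: 0.26
Sum = 0.988.
The ratio is 0.256 / 0.26 (the normalizer cancels) = 0.985.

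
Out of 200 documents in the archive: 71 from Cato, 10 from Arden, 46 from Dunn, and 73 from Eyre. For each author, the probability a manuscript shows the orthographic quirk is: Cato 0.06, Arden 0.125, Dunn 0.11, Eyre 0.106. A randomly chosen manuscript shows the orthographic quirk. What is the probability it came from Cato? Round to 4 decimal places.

0.2327

By Bayes' rule, posterior ∝ prior × likelihood:
  Cato: 0.355 × 0.06 = 0.0213
  Arden: 0.05 × 0.125 = 0.00625
  Dunn: 0.23 × 0.11 = 0.0253
  Eyre: 0.365 × 0.106 = 0.03869
Sum = 0.09154.
P(Cato | evidence) = 0.0213 / 0.09154 ≈ 0.2327.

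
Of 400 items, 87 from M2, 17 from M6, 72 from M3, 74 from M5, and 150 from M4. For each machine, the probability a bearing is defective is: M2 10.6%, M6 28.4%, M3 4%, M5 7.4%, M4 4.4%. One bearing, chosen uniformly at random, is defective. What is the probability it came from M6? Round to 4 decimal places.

Prior × likelihood for each hypothesis:
  M2: 0.2175 × 0.106 = 0.023055
  M6: 0.0425 × 0.284 = 0.01207
  M3: 0.18 × 0.04 = 0.0072
  M5: 0.185 × 0.074 = 0.01369
  M4: 0.375 × 0.044 = 0.0165
Normalizing constant = 0.072515.
P(M6 | evidence) = 0.01207 / 0.072515 ≈ 0.1664.

0.1664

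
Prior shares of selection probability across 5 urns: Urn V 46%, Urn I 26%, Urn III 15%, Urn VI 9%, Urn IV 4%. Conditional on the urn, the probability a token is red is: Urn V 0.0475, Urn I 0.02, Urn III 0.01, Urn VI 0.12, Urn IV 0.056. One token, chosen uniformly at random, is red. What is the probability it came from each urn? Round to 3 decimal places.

Unnormalized posteriors (prior × likelihood):
  Urn V: 0.46 × 0.0475 = 0.02185
  Urn I: 0.26 × 0.02 = 0.0052
  Urn III: 0.15 × 0.01 = 0.0015
  Urn VI: 0.09 × 0.12 = 0.0108
  Urn IV: 0.04 × 0.056 = 0.00224
Sum = 0.04159.
P(Urn V | red) = 0.02185/0.04159 ≈ 0.525
P(Urn I | red) = 0.0052/0.04159 ≈ 0.125
P(Urn III | red) = 0.0015/0.04159 ≈ 0.036
P(Urn VI | red) = 0.0108/0.04159 ≈ 0.260
P(Urn IV | red) = 0.00224/0.04159 ≈ 0.054

Urn V 0.525, Urn I 0.125, Urn III 0.036, Urn VI 0.260, Urn IV 0.054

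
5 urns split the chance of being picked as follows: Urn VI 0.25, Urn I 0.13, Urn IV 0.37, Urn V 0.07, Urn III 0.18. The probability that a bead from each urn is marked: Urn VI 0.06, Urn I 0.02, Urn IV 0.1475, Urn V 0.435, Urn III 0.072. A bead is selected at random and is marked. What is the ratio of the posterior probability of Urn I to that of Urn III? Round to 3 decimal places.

0.201

Unnormalized posteriors (prior × likelihood):
  Urn VI: 0.25 × 0.06 = 0.015
  Urn I: 0.13 × 0.02 = 0.0026
  Urn IV: 0.37 × 0.1475 = 0.054575
  Urn V: 0.07 × 0.435 = 0.03045
  Urn III: 0.18 × 0.072 = 0.01296
Total = 0.115585.
The ratio is 0.0026 / 0.01296 (the normalizer cancels) = 0.201.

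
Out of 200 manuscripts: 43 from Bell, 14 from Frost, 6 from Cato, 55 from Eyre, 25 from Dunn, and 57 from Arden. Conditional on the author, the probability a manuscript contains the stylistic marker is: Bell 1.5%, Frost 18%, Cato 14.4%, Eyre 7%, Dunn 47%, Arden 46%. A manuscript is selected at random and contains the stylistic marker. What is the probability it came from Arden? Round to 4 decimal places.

By Bayes' rule, posterior ∝ prior × likelihood:
  Bell: 0.215 × 0.015 = 0.003225
  Frost: 0.07 × 0.18 = 0.0126
  Cato: 0.03 × 0.144 = 0.00432
  Eyre: 0.275 × 0.07 = 0.01925
  Dunn: 0.125 × 0.47 = 0.05875
  Arden: 0.285 × 0.46 = 0.1311
Normalizing constant = 0.229245.
P(Arden | evidence) = 0.1311 / 0.229245 ≈ 0.5719.

0.5719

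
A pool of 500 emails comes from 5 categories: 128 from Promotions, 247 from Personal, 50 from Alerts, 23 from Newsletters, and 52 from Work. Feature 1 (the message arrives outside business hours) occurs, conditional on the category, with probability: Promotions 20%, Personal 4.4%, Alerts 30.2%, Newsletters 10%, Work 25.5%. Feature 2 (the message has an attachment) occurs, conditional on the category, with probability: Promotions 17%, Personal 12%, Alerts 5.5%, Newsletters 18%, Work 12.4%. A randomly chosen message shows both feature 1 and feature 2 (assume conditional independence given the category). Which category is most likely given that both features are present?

Prior × likelihood for each hypothesis:
  Promotions: 0.256 × 0.2 × 0.17 = 0.008704
  Personal: 0.494 × 0.044 × 0.12 = 0.00260832
  Alerts: 0.1 × 0.302 × 0.055 = 0.001661
  Newsletters: 0.046 × 0.1 × 0.18 = 0.000828
  Work: 0.104 × 0.255 × 0.124 = 0.00328848
Sum = 0.0170898.
Largest term belongs to Promotions, so Promotions is most probable.

Promotions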